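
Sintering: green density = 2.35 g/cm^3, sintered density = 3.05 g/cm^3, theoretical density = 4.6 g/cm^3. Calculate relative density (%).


Relative = 3.05 / 4.6 * 100 = 66.3%

66.3


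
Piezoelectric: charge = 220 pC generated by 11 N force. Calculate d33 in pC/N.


d33 = 220 / 11 = 20.0 pC/N

20.0


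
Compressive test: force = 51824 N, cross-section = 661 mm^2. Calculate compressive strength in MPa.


CS = 51824 / 661 = 78.4 MPa

78.4


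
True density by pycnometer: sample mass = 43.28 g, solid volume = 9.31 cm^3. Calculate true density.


TD = 43.28 / 9.31 = 4.649 g/cm^3

4.649


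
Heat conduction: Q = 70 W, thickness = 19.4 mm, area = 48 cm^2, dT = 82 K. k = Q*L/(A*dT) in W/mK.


k = 70*19.4/1000/(48/10000*82) = 3.45 W/mK

3.45


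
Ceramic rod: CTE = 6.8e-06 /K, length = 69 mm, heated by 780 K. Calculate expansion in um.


dL = 6.8e-06 * 69 * 780 * 1000 = 365.976 um

365.976


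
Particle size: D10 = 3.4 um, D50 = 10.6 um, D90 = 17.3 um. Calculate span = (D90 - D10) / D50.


Span = (17.3 - 3.4) / 10.6 = 13.9 / 10.6 = 1.311

1.311


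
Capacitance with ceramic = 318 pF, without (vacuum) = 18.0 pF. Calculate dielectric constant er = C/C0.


er = 318 / 18.0 = 17.67

17.67


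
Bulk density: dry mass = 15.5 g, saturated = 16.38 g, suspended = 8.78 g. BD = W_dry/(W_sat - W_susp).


BD = 15.5 / (16.38 - 8.78) = 15.5 / 7.6 = 2.039 g/cm^3

2.039


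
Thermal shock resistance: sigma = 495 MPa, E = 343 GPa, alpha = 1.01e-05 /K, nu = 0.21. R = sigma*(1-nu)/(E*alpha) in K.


R = 495*(1-0.21)/(343*1000*1.01e-05) = 113 K

113


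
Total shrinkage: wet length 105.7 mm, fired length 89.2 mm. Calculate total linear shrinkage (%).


TS = (105.7 - 89.2) / 105.7 * 100 = 15.61%

15.61


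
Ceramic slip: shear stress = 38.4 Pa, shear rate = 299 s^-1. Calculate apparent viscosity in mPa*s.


eta = tau/gamma * 1000 = 38.4/299 * 1000 = 128.4 mPa*s

128.4


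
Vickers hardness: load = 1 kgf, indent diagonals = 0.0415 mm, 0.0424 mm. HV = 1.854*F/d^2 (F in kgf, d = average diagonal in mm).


d_avg = (0.0415+0.0424)/2 = 0.04195 mm
HV = 1.854*1/0.04195^2 = 1054

1054


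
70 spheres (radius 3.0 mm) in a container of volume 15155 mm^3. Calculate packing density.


V_sphere = 4/3*pi*3.0^3 = 113.0973 mm^3
Total V = 70*113.0973 = 7916.811 mm^3
PD = 7916.811 / 15155 = 0.522

0.522


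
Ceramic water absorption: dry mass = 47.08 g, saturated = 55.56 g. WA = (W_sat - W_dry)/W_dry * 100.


WA = (55.56 - 47.08) / 47.08 * 100 = 18.01%

18.01


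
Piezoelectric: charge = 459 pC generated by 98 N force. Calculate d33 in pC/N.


d33 = 459 / 98 = 4.7 pC/N

4.7


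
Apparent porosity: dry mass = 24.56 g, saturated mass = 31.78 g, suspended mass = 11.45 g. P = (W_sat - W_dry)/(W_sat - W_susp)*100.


P = (31.78 - 24.56) / (31.78 - 11.45) * 100 = 7.22 / 20.33 * 100 = 35.5%

35.5


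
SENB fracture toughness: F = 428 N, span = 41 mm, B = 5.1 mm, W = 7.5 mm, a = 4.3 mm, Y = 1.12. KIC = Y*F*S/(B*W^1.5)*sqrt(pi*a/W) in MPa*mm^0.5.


KIC = 1.12*428*41/(5.1*7.5^1.5)*sqrt(pi*4.3/7.5) = 251.8

251.8


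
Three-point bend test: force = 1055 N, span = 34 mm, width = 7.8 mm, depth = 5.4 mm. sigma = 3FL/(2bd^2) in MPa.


sigma = 3*1055*34/(2*7.8*5.4^2) = 236.6 MPa

236.6


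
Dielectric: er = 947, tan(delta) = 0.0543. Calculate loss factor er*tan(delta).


Loss = 947 * 0.0543 = 51.422

51.422


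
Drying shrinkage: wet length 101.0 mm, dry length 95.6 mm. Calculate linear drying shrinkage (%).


DS = (101.0 - 95.6) / 101.0 * 100 = 5.35%

5.35


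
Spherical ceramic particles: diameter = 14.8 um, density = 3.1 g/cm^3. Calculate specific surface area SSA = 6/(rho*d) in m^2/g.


SSA = 6 / (3.1 * 14.8) = 0.131 m^2/g

0.131


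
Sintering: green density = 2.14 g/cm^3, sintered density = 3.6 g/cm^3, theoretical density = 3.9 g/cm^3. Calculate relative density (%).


Relative = 3.6 / 3.9 * 100 = 92.3%

92.3


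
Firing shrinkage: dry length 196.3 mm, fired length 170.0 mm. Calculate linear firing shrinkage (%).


FS = (196.3 - 170.0) / 196.3 * 100 = 13.4%

13.4


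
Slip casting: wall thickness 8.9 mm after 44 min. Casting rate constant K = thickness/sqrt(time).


K = 8.9 / sqrt(44) = 8.9 / 6.6332 = 1.342 mm/min^0.5

1.342


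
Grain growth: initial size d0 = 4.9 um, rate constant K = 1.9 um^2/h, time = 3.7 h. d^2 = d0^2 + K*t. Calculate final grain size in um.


d^2 = 4.9^2 + 1.9*3.7 = 31.04
d = sqrt(31.04) = 5.57 um

5.57


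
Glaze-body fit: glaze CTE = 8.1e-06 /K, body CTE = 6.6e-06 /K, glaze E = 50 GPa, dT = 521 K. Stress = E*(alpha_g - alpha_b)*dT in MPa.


Stress = 50*1000*(8.1e-06 - 6.6e-06)*521 = 39.1 MPa

39.1


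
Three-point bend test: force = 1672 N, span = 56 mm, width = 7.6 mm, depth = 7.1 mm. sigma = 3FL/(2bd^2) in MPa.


sigma = 3*1672*56/(2*7.6*7.1^2) = 366.6 MPa

366.6


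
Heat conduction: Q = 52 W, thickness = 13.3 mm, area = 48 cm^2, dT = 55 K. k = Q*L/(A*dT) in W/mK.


k = 52*13.3/1000/(48/10000*55) = 2.62 W/mK

2.62


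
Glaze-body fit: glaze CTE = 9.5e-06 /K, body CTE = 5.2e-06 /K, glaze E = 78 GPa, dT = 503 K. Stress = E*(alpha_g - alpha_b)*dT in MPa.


Stress = 78*1000*(9.5e-06 - 5.2e-06)*503 = 168.7 MPa

168.7


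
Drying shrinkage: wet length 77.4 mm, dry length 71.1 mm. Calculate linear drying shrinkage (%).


DS = (77.4 - 71.1) / 77.4 * 100 = 8.14%

8.14


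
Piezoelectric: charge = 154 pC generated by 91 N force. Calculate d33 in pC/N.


d33 = 154 / 91 = 1.7 pC/N

1.7


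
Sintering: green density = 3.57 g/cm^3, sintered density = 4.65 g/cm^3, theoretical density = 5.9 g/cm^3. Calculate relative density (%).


Relative = 4.65 / 5.9 * 100 = 78.8%

78.8


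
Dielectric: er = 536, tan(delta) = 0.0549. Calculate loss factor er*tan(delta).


Loss = 536 * 0.0549 = 29.426

29.426


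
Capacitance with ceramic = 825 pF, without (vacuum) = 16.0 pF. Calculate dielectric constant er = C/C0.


er = 825 / 16.0 = 51.56

51.56


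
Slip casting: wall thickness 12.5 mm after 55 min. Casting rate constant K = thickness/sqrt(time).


K = 12.5 / sqrt(55) = 12.5 / 7.4162 = 1.685 mm/min^0.5

1.685


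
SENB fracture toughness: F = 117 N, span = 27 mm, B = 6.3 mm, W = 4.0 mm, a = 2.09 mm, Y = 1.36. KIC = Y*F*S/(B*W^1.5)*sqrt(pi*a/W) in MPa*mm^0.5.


KIC = 1.36*117*27/(6.3*4.0^1.5)*sqrt(pi*2.09/4.0) = 109.21

109.21


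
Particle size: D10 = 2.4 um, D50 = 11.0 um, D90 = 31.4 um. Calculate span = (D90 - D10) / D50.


Span = (31.4 - 2.4) / 11.0 = 29.0 / 11.0 = 2.636

2.636


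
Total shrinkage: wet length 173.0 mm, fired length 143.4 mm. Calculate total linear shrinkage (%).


TS = (173.0 - 143.4) / 173.0 * 100 = 17.11%

17.11


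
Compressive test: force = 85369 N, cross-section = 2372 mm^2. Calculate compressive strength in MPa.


CS = 85369 / 2372 = 36.0 MPa

36.0


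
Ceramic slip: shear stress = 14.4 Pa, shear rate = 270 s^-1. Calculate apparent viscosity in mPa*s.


eta = tau/gamma * 1000 = 14.4/270 * 1000 = 53.3 mPa*s

53.3


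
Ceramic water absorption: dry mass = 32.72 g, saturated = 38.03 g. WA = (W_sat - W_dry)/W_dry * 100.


WA = (38.03 - 32.72) / 32.72 * 100 = 16.23%

16.23


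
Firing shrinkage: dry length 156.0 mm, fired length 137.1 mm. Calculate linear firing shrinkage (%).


FS = (156.0 - 137.1) / 156.0 * 100 = 12.12%

12.12


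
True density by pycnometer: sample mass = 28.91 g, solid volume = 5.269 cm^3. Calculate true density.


TD = 28.91 / 5.269 = 5.487 g/cm^3

5.487


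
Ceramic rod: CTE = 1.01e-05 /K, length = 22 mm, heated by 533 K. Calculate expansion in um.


dL = 1.01e-05 * 22 * 533 * 1000 = 118.433 um

118.433


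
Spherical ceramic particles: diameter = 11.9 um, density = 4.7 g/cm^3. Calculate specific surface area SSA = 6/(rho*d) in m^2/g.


SSA = 6 / (4.7 * 11.9) = 0.107 m^2/g

0.107


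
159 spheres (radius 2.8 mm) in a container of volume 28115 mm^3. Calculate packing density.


V_sphere = 4/3*pi*2.8^3 = 91.9523 mm^3
Total V = 159*91.9523 = 14620.4157 mm^3
PD = 14620.4157 / 28115 = 0.52

0.52


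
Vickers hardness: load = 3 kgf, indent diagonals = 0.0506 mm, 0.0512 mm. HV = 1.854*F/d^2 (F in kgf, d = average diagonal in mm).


d_avg = (0.0506+0.0512)/2 = 0.0509 mm
HV = 1.854*3/0.0509^2 = 2147

2147


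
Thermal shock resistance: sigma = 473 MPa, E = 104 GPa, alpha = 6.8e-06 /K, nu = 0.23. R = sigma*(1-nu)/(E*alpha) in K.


R = 473*(1-0.23)/(104*1000*6.8e-06) = 515 K

515


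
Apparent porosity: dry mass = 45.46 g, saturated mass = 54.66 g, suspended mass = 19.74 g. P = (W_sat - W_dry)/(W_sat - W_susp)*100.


P = (54.66 - 45.46) / (54.66 - 19.74) * 100 = 9.2 / 34.92 * 100 = 26.3%

26.3


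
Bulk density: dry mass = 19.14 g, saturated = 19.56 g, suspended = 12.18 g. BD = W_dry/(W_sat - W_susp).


BD = 19.14 / (19.56 - 12.18) = 19.14 / 7.38 = 2.593 g/cm^3

2.593


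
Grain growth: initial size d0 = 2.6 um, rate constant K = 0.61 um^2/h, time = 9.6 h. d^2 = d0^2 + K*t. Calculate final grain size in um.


d^2 = 2.6^2 + 0.61*9.6 = 12.616
d = sqrt(12.616) = 3.55 um

3.55


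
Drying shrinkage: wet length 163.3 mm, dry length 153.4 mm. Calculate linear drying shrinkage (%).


DS = (163.3 - 153.4) / 163.3 * 100 = 6.06%

6.06


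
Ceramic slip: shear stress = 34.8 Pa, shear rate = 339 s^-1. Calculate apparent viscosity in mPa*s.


eta = tau/gamma * 1000 = 34.8/339 * 1000 = 102.7 mPa*s

102.7


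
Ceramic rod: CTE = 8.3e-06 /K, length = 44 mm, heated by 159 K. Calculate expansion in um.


dL = 8.3e-06 * 44 * 159 * 1000 = 58.067 um

58.067


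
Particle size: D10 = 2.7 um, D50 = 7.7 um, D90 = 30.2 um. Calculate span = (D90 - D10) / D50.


Span = (30.2 - 2.7) / 7.7 = 27.5 / 7.7 = 3.571

3.571


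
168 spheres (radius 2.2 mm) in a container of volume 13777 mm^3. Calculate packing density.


V_sphere = 4/3*pi*2.2^3 = 44.6022 mm^3
Total V = 168*44.6022 = 7493.1696 mm^3
PD = 7493.1696 / 13777 = 0.544

0.544


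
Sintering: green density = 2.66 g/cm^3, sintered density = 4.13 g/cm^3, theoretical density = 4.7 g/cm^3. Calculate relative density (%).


Relative = 4.13 / 4.7 * 100 = 87.9%

87.9


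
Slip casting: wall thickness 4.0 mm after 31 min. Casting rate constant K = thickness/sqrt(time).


K = 4.0 / sqrt(31) = 4.0 / 5.5678 = 0.718 mm/min^0.5

0.718


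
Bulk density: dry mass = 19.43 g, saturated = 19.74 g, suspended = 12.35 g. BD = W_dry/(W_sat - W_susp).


BD = 19.43 / (19.74 - 12.35) = 19.43 / 7.39 = 2.629 g/cm^3

2.629


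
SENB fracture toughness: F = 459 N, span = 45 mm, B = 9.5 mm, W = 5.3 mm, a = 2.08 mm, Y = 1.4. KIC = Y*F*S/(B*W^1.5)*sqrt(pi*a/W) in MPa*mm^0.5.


KIC = 1.4*459*45/(9.5*5.3^1.5)*sqrt(pi*2.08/5.3) = 277.0

277.0


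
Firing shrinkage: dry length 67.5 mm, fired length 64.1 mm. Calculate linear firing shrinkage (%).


FS = (67.5 - 64.1) / 67.5 * 100 = 5.04%

5.04


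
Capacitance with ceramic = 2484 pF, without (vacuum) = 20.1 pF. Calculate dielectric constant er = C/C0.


er = 2484 / 20.1 = 123.58

123.58


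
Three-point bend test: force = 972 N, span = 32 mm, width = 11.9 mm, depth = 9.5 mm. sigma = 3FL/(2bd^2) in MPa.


sigma = 3*972*32/(2*11.9*9.5^2) = 43.4 MPa

43.4


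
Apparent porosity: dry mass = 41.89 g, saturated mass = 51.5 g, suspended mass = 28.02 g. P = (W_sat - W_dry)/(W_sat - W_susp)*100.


P = (51.5 - 41.89) / (51.5 - 28.02) * 100 = 9.61 / 23.48 * 100 = 40.9%

40.9


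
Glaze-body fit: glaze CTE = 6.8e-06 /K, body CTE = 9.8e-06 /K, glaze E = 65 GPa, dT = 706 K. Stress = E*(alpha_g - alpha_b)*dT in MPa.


Stress = 65*1000*(6.8e-06 - 9.8e-06)*706 = -137.7 MPa

-137.7


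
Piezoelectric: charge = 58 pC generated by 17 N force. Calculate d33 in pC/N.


d33 = 58 / 17 = 3.4 pC/N

3.4


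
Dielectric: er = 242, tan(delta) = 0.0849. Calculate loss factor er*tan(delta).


Loss = 242 * 0.0849 = 20.546

20.546


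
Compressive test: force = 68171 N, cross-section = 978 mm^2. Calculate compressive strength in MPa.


CS = 68171 / 978 = 69.7 MPa

69.7


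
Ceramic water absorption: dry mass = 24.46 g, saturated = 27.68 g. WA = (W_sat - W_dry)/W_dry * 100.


WA = (27.68 - 24.46) / 24.46 * 100 = 13.16%

13.16


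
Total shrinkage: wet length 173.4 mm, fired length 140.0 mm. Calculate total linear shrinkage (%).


TS = (173.4 - 140.0) / 173.4 * 100 = 19.26%

19.26


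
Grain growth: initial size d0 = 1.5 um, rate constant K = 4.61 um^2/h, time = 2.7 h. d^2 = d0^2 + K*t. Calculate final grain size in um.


d^2 = 1.5^2 + 4.61*2.7 = 14.697
d = sqrt(14.697) = 3.83 um

3.83


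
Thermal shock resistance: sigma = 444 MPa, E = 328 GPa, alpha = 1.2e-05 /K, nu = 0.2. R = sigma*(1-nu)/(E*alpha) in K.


R = 444*(1-0.2)/(328*1000*1.2e-05) = 90 K

90


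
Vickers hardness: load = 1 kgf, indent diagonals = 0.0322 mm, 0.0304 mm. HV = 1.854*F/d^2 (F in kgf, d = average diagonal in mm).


d_avg = (0.0322+0.0304)/2 = 0.0313 mm
HV = 1.854*1/0.0313^2 = 1892

1892


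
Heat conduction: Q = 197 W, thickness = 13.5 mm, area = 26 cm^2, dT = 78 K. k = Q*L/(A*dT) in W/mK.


k = 197*13.5/1000/(26/10000*78) = 13.11 W/mK

13.11


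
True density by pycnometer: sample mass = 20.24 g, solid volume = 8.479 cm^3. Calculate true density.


TD = 20.24 / 8.479 = 2.387 g/cm^3

2.387


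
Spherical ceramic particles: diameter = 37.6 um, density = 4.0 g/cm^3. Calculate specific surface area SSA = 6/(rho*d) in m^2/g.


SSA = 6 / (4.0 * 37.6) = 0.04 m^2/g

0.04


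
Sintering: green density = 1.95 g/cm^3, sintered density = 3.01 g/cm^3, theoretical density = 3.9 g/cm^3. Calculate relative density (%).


Relative = 3.01 / 3.9 * 100 = 77.2%

77.2


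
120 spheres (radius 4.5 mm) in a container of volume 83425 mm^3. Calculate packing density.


V_sphere = 4/3*pi*4.5^3 = 381.7035 mm^3
Total V = 120*381.7035 = 45804.42 mm^3
PD = 45804.42 / 83425 = 0.549

0.549


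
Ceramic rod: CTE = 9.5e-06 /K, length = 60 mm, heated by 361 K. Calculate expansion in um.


dL = 9.5e-06 * 60 * 361 * 1000 = 205.77 um

205.77


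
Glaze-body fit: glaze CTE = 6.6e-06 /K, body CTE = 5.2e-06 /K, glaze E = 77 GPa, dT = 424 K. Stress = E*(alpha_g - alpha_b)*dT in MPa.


Stress = 77*1000*(6.6e-06 - 5.2e-06)*424 = 45.7 MPa

45.7


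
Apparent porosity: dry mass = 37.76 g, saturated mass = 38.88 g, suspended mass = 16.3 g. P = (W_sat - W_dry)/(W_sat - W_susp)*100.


P = (38.88 - 37.76) / (38.88 - 16.3) * 100 = 1.12 / 22.58 * 100 = 5.0%

5.0


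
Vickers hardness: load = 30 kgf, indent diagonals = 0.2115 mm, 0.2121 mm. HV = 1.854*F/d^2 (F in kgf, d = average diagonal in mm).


d_avg = (0.2115+0.2121)/2 = 0.2118 mm
HV = 1.854*30/0.2118^2 = 1240

1240


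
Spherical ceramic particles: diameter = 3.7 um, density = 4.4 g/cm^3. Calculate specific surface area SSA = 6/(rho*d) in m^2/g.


SSA = 6 / (4.4 * 3.7) = 0.369 m^2/g

0.369


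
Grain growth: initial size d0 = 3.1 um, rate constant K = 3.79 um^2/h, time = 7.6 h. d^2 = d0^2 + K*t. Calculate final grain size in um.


d^2 = 3.1^2 + 3.79*7.6 = 38.414
d = sqrt(38.414) = 6.2 um

6.2


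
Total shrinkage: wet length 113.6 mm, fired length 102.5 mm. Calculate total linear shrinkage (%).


TS = (113.6 - 102.5) / 113.6 * 100 = 9.77%

9.77


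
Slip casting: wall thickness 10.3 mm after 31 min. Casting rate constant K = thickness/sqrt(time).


K = 10.3 / sqrt(31) = 10.3 / 5.5678 = 1.85 mm/min^0.5

1.85


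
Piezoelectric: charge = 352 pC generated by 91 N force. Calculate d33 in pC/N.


d33 = 352 / 91 = 3.9 pC/N

3.9


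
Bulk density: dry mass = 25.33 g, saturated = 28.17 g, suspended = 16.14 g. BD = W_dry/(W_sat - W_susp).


BD = 25.33 / (28.17 - 16.14) = 25.33 / 12.03 = 2.106 g/cm^3

2.106


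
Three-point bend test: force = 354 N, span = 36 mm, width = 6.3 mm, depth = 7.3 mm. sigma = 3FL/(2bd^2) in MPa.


sigma = 3*354*36/(2*6.3*7.3^2) = 56.9 MPa

56.9


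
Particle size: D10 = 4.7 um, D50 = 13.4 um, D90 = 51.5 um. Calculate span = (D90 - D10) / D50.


Span = (51.5 - 4.7) / 13.4 = 46.8 / 13.4 = 3.493

3.493


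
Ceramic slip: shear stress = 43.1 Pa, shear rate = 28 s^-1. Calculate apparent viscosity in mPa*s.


eta = tau/gamma * 1000 = 43.1/28 * 1000 = 1539.3 mPa*s

1539.3


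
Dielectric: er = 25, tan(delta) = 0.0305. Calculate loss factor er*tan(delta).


Loss = 25 * 0.0305 = 0.763

0.763


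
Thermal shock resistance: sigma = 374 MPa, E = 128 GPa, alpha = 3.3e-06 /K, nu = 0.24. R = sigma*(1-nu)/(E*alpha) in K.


R = 374*(1-0.24)/(128*1000*3.3e-06) = 673 K

673


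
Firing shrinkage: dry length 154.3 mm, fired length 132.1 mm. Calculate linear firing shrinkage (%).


FS = (154.3 - 132.1) / 154.3 * 100 = 14.39%

14.39


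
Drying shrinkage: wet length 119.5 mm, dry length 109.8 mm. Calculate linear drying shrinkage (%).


DS = (119.5 - 109.8) / 119.5 * 100 = 8.12%

8.12


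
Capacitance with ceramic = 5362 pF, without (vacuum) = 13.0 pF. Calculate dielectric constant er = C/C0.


er = 5362 / 13.0 = 412.46

412.46


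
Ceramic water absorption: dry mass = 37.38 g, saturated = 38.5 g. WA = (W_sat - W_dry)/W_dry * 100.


WA = (38.5 - 37.38) / 37.38 * 100 = 3.0%

3.0


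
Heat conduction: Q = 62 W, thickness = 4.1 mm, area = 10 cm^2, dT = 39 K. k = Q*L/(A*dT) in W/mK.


k = 62*4.1/1000/(10/10000*39) = 6.52 W/mK

6.52


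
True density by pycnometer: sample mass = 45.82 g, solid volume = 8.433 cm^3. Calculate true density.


TD = 45.82 / 8.433 = 5.433 g/cm^3

5.433


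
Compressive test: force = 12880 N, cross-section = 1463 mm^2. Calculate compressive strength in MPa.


CS = 12880 / 1463 = 8.8 MPa

8.8


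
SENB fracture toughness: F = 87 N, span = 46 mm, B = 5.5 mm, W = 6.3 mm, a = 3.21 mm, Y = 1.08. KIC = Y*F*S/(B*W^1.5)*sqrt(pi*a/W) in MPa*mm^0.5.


KIC = 1.08*87*46/(5.5*6.3^1.5)*sqrt(pi*3.21/6.3) = 62.88

62.88


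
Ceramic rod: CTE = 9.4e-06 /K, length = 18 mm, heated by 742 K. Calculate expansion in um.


dL = 9.4e-06 * 18 * 742 * 1000 = 125.546 um

125.546


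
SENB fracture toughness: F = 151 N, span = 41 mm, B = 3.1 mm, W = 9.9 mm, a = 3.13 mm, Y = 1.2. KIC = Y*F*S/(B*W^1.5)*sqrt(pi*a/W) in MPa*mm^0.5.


KIC = 1.2*151*41/(3.1*9.9^1.5)*sqrt(pi*3.13/9.9) = 76.68

76.68


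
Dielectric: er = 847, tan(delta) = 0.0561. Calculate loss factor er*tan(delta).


Loss = 847 * 0.0561 = 47.517

47.517


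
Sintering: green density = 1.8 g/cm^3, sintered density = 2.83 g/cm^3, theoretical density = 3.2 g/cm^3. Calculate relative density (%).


Relative = 2.83 / 3.2 * 100 = 88.4%

88.4


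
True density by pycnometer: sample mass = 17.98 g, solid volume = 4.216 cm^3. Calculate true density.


TD = 17.98 / 4.216 = 4.265 g/cm^3

4.265


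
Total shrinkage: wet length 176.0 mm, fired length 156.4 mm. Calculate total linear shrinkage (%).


TS = (176.0 - 156.4) / 176.0 * 100 = 11.14%

11.14


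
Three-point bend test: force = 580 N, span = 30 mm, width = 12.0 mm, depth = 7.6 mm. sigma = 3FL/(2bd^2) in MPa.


sigma = 3*580*30/(2*12.0*7.6^2) = 37.7 MPa

37.7


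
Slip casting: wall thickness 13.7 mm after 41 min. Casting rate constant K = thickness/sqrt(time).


K = 13.7 / sqrt(41) = 13.7 / 6.4031 = 2.14 mm/min^0.5

2.14


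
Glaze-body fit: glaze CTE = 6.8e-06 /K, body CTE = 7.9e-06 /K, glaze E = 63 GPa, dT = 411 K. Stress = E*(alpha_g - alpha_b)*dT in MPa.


Stress = 63*1000*(6.8e-06 - 7.9e-06)*411 = -28.5 MPa

-28.5


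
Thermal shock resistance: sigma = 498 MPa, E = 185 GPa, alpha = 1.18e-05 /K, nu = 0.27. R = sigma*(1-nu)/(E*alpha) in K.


R = 498*(1-0.27)/(185*1000*1.18e-05) = 167 K

167


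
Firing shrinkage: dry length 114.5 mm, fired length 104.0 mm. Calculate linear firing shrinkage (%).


FS = (114.5 - 104.0) / 114.5 * 100 = 9.17%

9.17


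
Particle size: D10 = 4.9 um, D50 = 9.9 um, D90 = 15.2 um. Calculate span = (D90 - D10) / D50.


Span = (15.2 - 4.9) / 9.9 = 10.3 / 9.9 = 1.04

1.04


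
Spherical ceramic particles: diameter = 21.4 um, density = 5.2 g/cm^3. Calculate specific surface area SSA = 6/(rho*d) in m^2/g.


SSA = 6 / (5.2 * 21.4) = 0.054 m^2/g

0.054


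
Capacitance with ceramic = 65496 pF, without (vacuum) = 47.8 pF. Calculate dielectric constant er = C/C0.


er = 65496 / 47.8 = 1370.21

1370.21


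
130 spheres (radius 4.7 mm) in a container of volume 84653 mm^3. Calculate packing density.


V_sphere = 4/3*pi*4.7^3 = 434.8928 mm^3
Total V = 130*434.8928 = 56536.064 mm^3
PD = 56536.064 / 84653 = 0.668

0.668


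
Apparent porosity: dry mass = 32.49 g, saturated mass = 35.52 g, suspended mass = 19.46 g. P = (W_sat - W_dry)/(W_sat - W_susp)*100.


P = (35.52 - 32.49) / (35.52 - 19.46) * 100 = 3.03 / 16.06 * 100 = 18.9%

18.9


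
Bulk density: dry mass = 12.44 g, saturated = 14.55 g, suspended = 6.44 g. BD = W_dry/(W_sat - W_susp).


BD = 12.44 / (14.55 - 6.44) = 12.44 / 8.11 = 1.534 g/cm^3

1.534


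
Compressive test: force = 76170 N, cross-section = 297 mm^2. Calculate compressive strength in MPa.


CS = 76170 / 297 = 256.5 MPa

256.5


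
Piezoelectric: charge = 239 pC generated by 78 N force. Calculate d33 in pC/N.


d33 = 239 / 78 = 3.1 pC/N

3.1


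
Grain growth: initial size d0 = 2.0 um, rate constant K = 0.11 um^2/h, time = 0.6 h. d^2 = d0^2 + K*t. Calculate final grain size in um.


d^2 = 2.0^2 + 0.11*0.6 = 4.066
d = sqrt(4.066) = 2.02 um

2.02


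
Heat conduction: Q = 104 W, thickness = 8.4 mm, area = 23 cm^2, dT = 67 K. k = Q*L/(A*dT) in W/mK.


k = 104*8.4/1000/(23/10000*67) = 5.67 W/mK

5.67


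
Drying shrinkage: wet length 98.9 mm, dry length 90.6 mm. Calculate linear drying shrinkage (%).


DS = (98.9 - 90.6) / 98.9 * 100 = 8.39%

8.39


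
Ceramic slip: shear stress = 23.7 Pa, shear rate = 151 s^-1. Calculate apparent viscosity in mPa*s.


eta = tau/gamma * 1000 = 23.7/151 * 1000 = 157.0 mPa*s

157.0


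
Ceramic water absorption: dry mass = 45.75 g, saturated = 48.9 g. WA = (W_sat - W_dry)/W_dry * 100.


WA = (48.9 - 45.75) / 45.75 * 100 = 6.89%

6.89


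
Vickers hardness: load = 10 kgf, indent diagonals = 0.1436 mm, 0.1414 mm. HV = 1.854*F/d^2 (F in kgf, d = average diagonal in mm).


d_avg = (0.1436+0.1414)/2 = 0.1425 mm
HV = 1.854*10/0.1425^2 = 913

913


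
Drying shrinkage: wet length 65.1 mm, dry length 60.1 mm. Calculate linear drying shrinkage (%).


DS = (65.1 - 60.1) / 65.1 * 100 = 7.68%

7.68


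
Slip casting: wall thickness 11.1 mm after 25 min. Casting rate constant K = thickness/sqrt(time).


K = 11.1 / sqrt(25) = 11.1 / 5.0 = 2.22 mm/min^0.5

2.22


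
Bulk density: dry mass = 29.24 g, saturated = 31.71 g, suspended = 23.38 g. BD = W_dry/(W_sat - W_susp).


BD = 29.24 / (31.71 - 23.38) = 29.24 / 8.33 = 3.51 g/cm^3

3.51


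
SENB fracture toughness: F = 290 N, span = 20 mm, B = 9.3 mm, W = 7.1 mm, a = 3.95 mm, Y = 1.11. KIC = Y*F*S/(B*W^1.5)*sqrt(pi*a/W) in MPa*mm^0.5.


KIC = 1.11*290*20/(9.3*7.1^1.5)*sqrt(pi*3.95/7.1) = 48.38

48.38


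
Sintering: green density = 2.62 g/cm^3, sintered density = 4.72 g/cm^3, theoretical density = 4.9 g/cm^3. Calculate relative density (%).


Relative = 4.72 / 4.9 * 100 = 96.3%

96.3


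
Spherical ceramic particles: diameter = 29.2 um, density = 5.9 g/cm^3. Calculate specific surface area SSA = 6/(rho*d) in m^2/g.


SSA = 6 / (5.9 * 29.2) = 0.035 m^2/g

0.035


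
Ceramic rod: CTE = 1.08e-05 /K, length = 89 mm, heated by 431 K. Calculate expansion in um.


dL = 1.08e-05 * 89 * 431 * 1000 = 414.277 um

414.277


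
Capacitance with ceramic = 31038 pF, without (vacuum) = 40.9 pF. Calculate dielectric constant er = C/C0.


er = 31038 / 40.9 = 758.88

758.88


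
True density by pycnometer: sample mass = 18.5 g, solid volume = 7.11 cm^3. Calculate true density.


TD = 18.5 / 7.11 = 2.602 g/cm^3

2.602


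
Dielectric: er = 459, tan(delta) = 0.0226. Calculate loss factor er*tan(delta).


Loss = 459 * 0.0226 = 10.373

10.373


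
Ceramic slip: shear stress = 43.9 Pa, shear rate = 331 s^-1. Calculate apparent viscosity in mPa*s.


eta = tau/gamma * 1000 = 43.9/331 * 1000 = 132.6 mPa*s

132.6


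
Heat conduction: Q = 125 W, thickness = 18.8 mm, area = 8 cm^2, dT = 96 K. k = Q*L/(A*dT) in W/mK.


k = 125*18.8/1000/(8/10000*96) = 30.6 W/mK

30.6


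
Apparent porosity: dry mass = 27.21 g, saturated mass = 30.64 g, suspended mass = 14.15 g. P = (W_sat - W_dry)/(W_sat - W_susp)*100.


P = (30.64 - 27.21) / (30.64 - 14.15) * 100 = 3.43 / 16.49 * 100 = 20.8%

20.8


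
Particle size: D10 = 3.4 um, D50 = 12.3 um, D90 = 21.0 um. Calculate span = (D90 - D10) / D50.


Span = (21.0 - 3.4) / 12.3 = 17.6 / 12.3 = 1.431

1.431


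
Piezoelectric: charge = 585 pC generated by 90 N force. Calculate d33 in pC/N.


d33 = 585 / 90 = 6.5 pC/N

6.5


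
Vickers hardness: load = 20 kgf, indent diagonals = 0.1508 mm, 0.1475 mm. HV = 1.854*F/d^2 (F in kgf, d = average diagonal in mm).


d_avg = (0.1508+0.1475)/2 = 0.14915 mm
HV = 1.854*20/0.14915^2 = 1667

1667


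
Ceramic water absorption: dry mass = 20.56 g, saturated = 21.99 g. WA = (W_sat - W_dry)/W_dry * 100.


WA = (21.99 - 20.56) / 20.56 * 100 = 6.96%

6.96


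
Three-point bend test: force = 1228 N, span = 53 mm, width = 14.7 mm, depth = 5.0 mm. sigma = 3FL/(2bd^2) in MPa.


sigma = 3*1228*53/(2*14.7*5.0^2) = 265.6 MPa

265.6


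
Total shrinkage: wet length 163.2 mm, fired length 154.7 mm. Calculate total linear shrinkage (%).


TS = (163.2 - 154.7) / 163.2 * 100 = 5.21%

5.21


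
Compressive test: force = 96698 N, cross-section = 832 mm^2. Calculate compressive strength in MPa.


CS = 96698 / 832 = 116.2 MPa

116.2


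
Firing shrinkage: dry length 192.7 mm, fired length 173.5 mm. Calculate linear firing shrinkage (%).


FS = (192.7 - 173.5) / 192.7 * 100 = 9.96%

9.96


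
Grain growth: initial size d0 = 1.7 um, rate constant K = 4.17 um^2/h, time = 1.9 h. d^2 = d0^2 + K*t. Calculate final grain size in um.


d^2 = 1.7^2 + 4.17*1.9 = 10.813
d = sqrt(10.813) = 3.29 um

3.29


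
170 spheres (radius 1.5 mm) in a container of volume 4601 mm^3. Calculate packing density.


V_sphere = 4/3*pi*1.5^3 = 14.1372 mm^3
Total V = 170*14.1372 = 2403.324 mm^3
PD = 2403.324 / 4601 = 0.522

0.522


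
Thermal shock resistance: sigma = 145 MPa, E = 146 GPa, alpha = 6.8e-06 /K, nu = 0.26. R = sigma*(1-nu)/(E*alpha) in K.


R = 145*(1-0.26)/(146*1000*6.8e-06) = 108 K

108


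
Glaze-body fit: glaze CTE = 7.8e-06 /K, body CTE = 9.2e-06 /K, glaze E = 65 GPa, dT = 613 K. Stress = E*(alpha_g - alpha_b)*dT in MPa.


Stress = 65*1000*(7.8e-06 - 9.2e-06)*613 = -55.8 MPa

-55.8


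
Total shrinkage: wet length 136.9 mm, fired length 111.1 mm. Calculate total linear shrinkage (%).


TS = (136.9 - 111.1) / 136.9 * 100 = 18.85%

18.85


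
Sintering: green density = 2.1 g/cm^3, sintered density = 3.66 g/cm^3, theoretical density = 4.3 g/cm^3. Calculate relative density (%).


Relative = 3.66 / 4.3 * 100 = 85.1%

85.1


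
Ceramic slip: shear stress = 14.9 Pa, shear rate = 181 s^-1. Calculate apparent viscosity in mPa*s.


eta = tau/gamma * 1000 = 14.9/181 * 1000 = 82.3 mPa*s

82.3


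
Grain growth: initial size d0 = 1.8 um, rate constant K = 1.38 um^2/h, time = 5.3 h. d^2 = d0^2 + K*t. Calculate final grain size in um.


d^2 = 1.8^2 + 1.38*5.3 = 10.554
d = sqrt(10.554) = 3.25 um

3.25


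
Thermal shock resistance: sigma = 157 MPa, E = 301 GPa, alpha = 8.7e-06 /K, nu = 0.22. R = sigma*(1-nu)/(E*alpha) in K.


R = 157*(1-0.22)/(301*1000*8.7e-06) = 47 K

47


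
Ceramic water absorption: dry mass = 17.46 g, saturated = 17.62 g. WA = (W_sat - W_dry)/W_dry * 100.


WA = (17.62 - 17.46) / 17.46 * 100 = 0.92%

0.92


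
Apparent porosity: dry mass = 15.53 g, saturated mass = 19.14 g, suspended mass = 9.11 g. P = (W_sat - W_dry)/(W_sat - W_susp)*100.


P = (19.14 - 15.53) / (19.14 - 9.11) * 100 = 3.61 / 10.03 * 100 = 36.0%

36.0


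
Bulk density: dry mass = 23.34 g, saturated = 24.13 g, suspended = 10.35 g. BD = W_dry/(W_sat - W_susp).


BD = 23.34 / (24.13 - 10.35) = 23.34 / 13.78 = 1.694 g/cm^3

1.694


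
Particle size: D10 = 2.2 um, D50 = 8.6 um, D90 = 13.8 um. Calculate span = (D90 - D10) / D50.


Span = (13.8 - 2.2) / 8.6 = 11.6 / 8.6 = 1.349

1.349


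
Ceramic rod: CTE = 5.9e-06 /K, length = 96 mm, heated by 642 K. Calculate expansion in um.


dL = 5.9e-06 * 96 * 642 * 1000 = 363.629 um

363.629


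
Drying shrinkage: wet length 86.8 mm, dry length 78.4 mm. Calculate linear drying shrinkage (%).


DS = (86.8 - 78.4) / 86.8 * 100 = 9.68%

9.68


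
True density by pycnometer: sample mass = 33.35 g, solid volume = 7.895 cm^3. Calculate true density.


TD = 33.35 / 7.895 = 4.224 g/cm^3

4.224


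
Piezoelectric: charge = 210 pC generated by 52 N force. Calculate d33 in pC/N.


d33 = 210 / 52 = 4.0 pC/N

4.0


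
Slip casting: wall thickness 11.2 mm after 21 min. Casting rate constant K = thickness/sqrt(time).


K = 11.2 / sqrt(21) = 11.2 / 4.5826 = 2.444 mm/min^0.5

2.444


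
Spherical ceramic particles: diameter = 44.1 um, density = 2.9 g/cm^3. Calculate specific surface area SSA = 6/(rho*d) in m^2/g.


SSA = 6 / (2.9 * 44.1) = 0.047 m^2/g

0.047


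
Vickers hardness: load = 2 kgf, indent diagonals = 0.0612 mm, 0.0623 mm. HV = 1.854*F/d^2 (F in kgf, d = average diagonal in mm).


d_avg = (0.0612+0.0623)/2 = 0.06175 mm
HV = 1.854*2/0.06175^2 = 972

972


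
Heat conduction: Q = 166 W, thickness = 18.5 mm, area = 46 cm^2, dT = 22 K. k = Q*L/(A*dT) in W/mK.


k = 166*18.5/1000/(46/10000*22) = 30.35 W/mK

30.35


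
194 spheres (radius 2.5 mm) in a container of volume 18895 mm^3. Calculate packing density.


V_sphere = 4/3*pi*2.5^3 = 65.4498 mm^3
Total V = 194*65.4498 = 12697.2612 mm^3
PD = 12697.2612 / 18895 = 0.672

0.672


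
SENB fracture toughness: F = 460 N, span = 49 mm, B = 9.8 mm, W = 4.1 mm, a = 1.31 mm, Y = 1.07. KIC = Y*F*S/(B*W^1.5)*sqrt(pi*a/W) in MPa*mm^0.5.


KIC = 1.07*460*49/(9.8*4.1^1.5)*sqrt(pi*1.31/4.1) = 297.0

297.0


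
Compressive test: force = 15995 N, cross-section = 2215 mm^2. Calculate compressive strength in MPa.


CS = 15995 / 2215 = 7.2 MPa

7.2


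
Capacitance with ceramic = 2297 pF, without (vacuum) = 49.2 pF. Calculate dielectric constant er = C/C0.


er = 2297 / 49.2 = 46.69

46.69


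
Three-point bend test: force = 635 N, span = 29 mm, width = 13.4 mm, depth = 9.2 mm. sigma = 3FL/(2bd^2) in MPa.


sigma = 3*635*29/(2*13.4*9.2^2) = 24.4 MPa

24.4


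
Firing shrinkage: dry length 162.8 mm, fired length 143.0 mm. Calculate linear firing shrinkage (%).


FS = (162.8 - 143.0) / 162.8 * 100 = 12.16%

12.16


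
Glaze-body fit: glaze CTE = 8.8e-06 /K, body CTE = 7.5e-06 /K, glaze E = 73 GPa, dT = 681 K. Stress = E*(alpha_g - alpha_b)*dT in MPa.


Stress = 73*1000*(8.8e-06 - 7.5e-06)*681 = 64.6 MPa

64.6


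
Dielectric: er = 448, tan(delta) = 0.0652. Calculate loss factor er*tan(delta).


Loss = 448 * 0.0652 = 29.21

29.21


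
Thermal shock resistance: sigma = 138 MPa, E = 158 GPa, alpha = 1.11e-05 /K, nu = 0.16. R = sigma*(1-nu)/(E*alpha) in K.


R = 138*(1-0.16)/(158*1000*1.11e-05) = 66 K

66


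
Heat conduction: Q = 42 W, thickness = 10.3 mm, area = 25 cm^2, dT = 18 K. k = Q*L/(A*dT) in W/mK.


k = 42*10.3/1000/(25/10000*18) = 9.61 W/mK

9.61


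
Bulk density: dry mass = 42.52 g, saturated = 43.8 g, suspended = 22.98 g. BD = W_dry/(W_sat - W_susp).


BD = 42.52 / (43.8 - 22.98) = 42.52 / 20.82 = 2.042 g/cm^3

2.042


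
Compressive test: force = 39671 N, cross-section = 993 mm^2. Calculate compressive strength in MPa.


CS = 39671 / 993 = 40.0 MPa

40.0


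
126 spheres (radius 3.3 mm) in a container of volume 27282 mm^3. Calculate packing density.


V_sphere = 4/3*pi*3.3^3 = 150.5326 mm^3
Total V = 126*150.5326 = 18967.1076 mm^3
PD = 18967.1076 / 27282 = 0.695

0.695


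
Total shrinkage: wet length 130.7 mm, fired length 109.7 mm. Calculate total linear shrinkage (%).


TS = (130.7 - 109.7) / 130.7 * 100 = 16.07%

16.07


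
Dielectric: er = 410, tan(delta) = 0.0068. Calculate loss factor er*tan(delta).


Loss = 410 * 0.0068 = 2.788

2.788


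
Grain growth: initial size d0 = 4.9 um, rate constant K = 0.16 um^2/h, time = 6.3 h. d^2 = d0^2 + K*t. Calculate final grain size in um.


d^2 = 4.9^2 + 0.16*6.3 = 25.018
d = sqrt(25.018) = 5.0 um

5.0


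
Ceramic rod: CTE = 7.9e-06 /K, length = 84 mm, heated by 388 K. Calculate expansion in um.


dL = 7.9e-06 * 84 * 388 * 1000 = 257.477 um

257.477


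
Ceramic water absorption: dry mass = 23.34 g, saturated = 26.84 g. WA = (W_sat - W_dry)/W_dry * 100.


WA = (26.84 - 23.34) / 23.34 * 100 = 15.0%

15.0


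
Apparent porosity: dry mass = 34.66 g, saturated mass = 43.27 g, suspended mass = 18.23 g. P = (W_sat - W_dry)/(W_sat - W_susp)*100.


P = (43.27 - 34.66) / (43.27 - 18.23) * 100 = 8.61 / 25.04 * 100 = 34.4%

34.4


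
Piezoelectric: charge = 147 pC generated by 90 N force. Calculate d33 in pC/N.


d33 = 147 / 90 = 1.6 pC/N

1.6


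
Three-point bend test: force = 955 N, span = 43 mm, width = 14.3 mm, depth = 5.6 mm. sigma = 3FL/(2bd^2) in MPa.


sigma = 3*955*43/(2*14.3*5.6^2) = 137.4 MPa

137.4


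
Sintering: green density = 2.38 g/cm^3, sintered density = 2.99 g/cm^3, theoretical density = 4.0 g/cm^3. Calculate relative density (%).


Relative = 2.99 / 4.0 * 100 = 74.8%

74.8


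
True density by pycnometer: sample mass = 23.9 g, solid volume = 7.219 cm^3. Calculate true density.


TD = 23.9 / 7.219 = 3.311 g/cm^3

3.311


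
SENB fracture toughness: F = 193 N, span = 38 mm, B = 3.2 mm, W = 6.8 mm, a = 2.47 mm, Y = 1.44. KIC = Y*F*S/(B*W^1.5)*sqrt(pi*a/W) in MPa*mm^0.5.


KIC = 1.44*193*38/(3.2*6.8^1.5)*sqrt(pi*2.47/6.8) = 198.82

198.82


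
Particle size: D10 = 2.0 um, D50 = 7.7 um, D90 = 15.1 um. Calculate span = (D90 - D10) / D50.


Span = (15.1 - 2.0) / 7.7 = 13.1 / 7.7 = 1.701

1.701


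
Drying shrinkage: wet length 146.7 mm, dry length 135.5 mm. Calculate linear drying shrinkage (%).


DS = (146.7 - 135.5) / 146.7 * 100 = 7.63%

7.63


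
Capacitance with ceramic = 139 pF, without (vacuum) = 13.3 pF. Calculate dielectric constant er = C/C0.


er = 139 / 13.3 = 10.45

10.45


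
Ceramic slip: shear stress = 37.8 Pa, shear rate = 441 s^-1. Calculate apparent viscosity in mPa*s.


eta = tau/gamma * 1000 = 37.8/441 * 1000 = 85.7 mPa*s

85.7


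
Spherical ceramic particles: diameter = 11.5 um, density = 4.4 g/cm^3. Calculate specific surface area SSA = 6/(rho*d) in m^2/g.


SSA = 6 / (4.4 * 11.5) = 0.119 m^2/g

0.119


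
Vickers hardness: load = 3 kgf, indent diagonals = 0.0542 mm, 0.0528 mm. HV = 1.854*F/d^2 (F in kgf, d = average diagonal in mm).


d_avg = (0.0542+0.0528)/2 = 0.0535 mm
HV = 1.854*3/0.0535^2 = 1943

1943


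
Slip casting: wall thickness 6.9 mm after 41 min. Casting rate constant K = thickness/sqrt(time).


K = 6.9 / sqrt(41) = 6.9 / 6.4031 = 1.078 mm/min^0.5

1.078


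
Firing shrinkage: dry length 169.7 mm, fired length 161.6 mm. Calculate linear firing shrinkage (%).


FS = (169.7 - 161.6) / 169.7 * 100 = 4.77%

4.77


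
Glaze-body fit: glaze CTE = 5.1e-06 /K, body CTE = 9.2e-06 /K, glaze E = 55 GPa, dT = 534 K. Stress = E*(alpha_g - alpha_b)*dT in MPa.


Stress = 55*1000*(5.1e-06 - 9.2e-06)*534 = -120.4 MPa

-120.4


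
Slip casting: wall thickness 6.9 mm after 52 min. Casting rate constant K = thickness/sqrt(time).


K = 6.9 / sqrt(52) = 6.9 / 7.2111 = 0.957 mm/min^0.5

0.957


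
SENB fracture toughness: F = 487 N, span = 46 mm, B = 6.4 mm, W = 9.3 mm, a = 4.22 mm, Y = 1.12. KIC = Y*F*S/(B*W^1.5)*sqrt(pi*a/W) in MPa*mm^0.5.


KIC = 1.12*487*46/(6.4*9.3^1.5)*sqrt(pi*4.22/9.3) = 165.04

165.04


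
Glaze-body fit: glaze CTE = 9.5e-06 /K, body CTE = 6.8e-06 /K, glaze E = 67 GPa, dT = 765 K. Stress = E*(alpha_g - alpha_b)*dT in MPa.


Stress = 67*1000*(9.5e-06 - 6.8e-06)*765 = 138.4 MPa

138.4


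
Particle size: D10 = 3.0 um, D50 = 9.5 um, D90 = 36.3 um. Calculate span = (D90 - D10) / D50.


Span = (36.3 - 3.0) / 9.5 = 33.3 / 9.5 = 3.505

3.505


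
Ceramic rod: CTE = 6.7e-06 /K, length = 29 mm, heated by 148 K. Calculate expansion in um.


dL = 6.7e-06 * 29 * 148 * 1000 = 28.756 um

28.756


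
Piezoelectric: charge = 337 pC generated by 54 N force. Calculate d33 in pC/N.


d33 = 337 / 54 = 6.2 pC/N

6.2


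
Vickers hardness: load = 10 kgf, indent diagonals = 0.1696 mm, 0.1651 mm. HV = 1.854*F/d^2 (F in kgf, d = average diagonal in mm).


d_avg = (0.1696+0.1651)/2 = 0.16735 mm
HV = 1.854*10/0.16735^2 = 662

662


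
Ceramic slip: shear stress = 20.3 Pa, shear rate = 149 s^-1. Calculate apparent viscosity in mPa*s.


eta = tau/gamma * 1000 = 20.3/149 * 1000 = 136.2 mPa*s

136.2


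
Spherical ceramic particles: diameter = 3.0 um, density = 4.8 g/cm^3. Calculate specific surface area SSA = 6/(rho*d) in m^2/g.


SSA = 6 / (4.8 * 3.0) = 0.417 m^2/g

0.417


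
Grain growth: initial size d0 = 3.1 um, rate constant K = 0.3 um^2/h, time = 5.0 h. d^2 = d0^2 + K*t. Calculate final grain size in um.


d^2 = 3.1^2 + 0.3*5.0 = 11.11
d = sqrt(11.11) = 3.33 um

3.33


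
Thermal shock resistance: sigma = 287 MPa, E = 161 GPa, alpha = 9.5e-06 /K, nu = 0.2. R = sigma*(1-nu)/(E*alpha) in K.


R = 287*(1-0.2)/(161*1000*9.5e-06) = 150 K

150


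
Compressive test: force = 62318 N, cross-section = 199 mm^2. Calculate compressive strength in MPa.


CS = 62318 / 199 = 313.2 MPa

313.2


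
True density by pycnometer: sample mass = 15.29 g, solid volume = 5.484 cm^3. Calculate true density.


TD = 15.29 / 5.484 = 2.788 g/cm^3

2.788


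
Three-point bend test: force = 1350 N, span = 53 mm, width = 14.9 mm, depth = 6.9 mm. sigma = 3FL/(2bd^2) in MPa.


sigma = 3*1350*53/(2*14.9*6.9^2) = 151.3 MPa

151.3


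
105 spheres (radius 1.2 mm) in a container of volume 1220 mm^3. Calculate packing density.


V_sphere = 4/3*pi*1.2^3 = 7.2382 mm^3
Total V = 105*7.2382 = 760.011 mm^3
PD = 760.011 / 1220 = 0.623

0.623


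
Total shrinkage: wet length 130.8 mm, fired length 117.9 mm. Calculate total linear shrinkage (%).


TS = (130.8 - 117.9) / 130.8 * 100 = 9.86%

9.86


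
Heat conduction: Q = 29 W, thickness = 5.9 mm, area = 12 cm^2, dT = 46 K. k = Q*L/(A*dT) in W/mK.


k = 29*5.9/1000/(12/10000*46) = 3.1 W/mK

3.1


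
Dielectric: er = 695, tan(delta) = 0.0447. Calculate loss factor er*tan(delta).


Loss = 695 * 0.0447 = 31.067

31.067


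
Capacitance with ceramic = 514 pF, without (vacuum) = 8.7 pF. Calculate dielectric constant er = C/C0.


er = 514 / 8.7 = 59.08

59.08


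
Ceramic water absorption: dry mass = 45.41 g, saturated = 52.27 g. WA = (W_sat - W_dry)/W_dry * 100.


WA = (52.27 - 45.41) / 45.41 * 100 = 15.11%

15.11


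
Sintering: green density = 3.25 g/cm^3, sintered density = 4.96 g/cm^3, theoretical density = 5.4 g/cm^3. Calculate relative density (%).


Relative = 4.96 / 5.4 * 100 = 91.9%

91.9


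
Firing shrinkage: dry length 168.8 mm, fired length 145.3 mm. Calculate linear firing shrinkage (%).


FS = (168.8 - 145.3) / 168.8 * 100 = 13.92%

13.92


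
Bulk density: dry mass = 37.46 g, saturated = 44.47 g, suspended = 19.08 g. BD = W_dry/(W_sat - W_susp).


BD = 37.46 / (44.47 - 19.08) = 37.46 / 25.39 = 1.475 g/cm^3

1.475
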